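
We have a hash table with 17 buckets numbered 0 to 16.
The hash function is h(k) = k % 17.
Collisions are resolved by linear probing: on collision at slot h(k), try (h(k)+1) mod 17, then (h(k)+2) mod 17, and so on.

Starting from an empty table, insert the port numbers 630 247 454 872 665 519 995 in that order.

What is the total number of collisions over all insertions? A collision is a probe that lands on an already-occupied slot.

3

Insert 630: h=1, slot 1 empty => index 1.
Insert 247: h=9, slot 9 empty => index 9.
Insert 454: h=12, slot 12 empty => index 12.
Insert 872: h=5, slot 5 empty => index 5.
Insert 665: h=2, slot 2 empty => index 2.
Insert 519: h=9, slot 9 occupied => index 10.
Insert 995: h=9, slots 9,10 occupied => index 11.
Table: [., 630, 665, ., ., 872, ., ., ., 247, 519, 995, 454, ., ., ., .]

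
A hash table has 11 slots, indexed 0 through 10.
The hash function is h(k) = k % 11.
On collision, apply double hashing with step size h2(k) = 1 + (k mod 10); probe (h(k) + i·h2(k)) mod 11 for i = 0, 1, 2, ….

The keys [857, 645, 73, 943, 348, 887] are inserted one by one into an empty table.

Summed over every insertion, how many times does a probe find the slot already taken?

857 hashes to 10; slot 10 is free → place at 10.
645 hashes to 7; slot 7 is free → place at 7.
73 hashes to 7, h2=4; 7 taken → place at 0.
943 hashes to 8; slot 8 is free → place at 8.
348 hashes to 7, h2=9; 7 taken → place at 5.
887 hashes to 7, h2=8; 7 taken → place at 4.
Table: [73, ∅, ∅, ∅, 887, 348, ∅, 645, 943, ∅, 857]

3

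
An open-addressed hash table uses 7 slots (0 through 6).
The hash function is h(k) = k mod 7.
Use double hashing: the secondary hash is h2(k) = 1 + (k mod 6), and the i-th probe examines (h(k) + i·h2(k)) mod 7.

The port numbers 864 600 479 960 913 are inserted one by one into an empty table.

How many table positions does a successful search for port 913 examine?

Insert 864: h=3, slot 3 empty → index 3.
Insert 600: h=5, slot 5 empty → index 5.
Insert 479: h=3, h2=6, slot 3 occupied → index 2.
Insert 960: h=1, slot 1 empty → index 1.
Insert 913: h=3, h2=2, slots 3,5 occupied → index 0.
Table: [913, 960, 479, 864, ., 600, .]
Lookup 913: h=3, h2=2, probe 3,5,0 → found at 0.

3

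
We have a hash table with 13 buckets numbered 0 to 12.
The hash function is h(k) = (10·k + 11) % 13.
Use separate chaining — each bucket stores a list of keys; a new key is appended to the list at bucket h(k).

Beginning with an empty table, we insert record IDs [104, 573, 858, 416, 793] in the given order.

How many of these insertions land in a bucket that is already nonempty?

104 → bucket 11
573 → bucket 8
858 → bucket 11 (collision)
416 → bucket 11 (collision)
793 → bucket 11 (collision)
Final buckets:
0: .
1: .
2: .
3: .
4: .
5: .
6: .
7: .
8: 573
9: .
10: .
11: 104 -> 858 -> 416 -> 793
12: .

3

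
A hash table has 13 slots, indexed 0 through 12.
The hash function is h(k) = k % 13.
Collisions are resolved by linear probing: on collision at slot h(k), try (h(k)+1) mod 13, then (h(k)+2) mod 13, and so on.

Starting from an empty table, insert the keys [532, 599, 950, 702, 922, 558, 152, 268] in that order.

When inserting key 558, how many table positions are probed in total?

Insert 532: h=12, slot 12 empty -> index 12.
Insert 599: h=1, slot 1 empty -> index 1.
Insert 950: h=1, slot 1 occupied -> index 2.
Insert 702: h=0, slot 0 empty -> index 0.
Insert 922: h=12, slots 12,0,1,2 occupied -> index 3.
Insert 558: h=12, slots 12,0,1,2,3 occupied -> index 4.
Insert 152: h=9, slot 9 empty -> index 9.
Insert 268: h=8, slot 8 empty -> index 8.
Table: [702, 599, 950, 922, 558, —, —, —, 268, 152, —, —, 532]

6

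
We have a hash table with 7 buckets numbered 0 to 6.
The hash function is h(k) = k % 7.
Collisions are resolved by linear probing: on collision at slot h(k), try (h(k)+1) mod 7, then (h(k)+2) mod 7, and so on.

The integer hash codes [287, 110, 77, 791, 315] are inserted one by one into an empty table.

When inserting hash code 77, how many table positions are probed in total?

287: h=0 => slot 0
110: h=5 => slot 5
77: h=0, probe 0,1 => slot 1
791: h=0, probe 0,1,2 => slot 2
315: h=0, probe 0,1,2,3 => slot 3
Table: [287, 77, 791, 315, —, 110, —]

2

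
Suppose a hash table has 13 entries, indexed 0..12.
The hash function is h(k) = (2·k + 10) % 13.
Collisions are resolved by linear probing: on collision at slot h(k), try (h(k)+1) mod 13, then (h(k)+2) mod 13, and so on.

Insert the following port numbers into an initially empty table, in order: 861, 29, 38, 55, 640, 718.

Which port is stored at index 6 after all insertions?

861 hashes to 3; slot 3 is free => place at 3.
29 hashes to 3; 3 taken => place at 4.
38 hashes to 8; slot 8 is free => place at 8.
55 hashes to 3; 3,4 taken => place at 5.
640 hashes to 3; 3,4,5 taken => place at 6.
718 hashes to 3; 3,4,5,6 taken => place at 7.
Table: [—, —, —, 861, 29, 55, 640, 718, 38, —, —, —, —]

640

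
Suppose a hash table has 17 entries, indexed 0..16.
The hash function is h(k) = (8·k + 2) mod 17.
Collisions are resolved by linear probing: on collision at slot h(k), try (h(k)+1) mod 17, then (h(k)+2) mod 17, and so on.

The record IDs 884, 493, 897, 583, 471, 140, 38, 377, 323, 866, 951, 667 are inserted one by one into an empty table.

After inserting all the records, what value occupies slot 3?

493

884: h=2 → slot 2
493: h=2, probe 2,3 → slot 3
897: h=4 → slot 4
583: h=8 → slot 8
471: h=13 → slot 13
140: h=0 → slot 0
38: h=0, probe 0,1 → slot 1
377: h=9 → slot 9
323: h=2, probe 2,3,4,5 → slot 5
866: h=11 → slot 11
951: h=11, probe 11,12 → slot 12
667: h=0, probe 0,1,2,3,4,5,6 → slot 6
Table: [140, 38, 884, 493, 897, 323, 667, ∅, 583, 377, ∅, 866, 951, 471, ∅, ∅, ∅]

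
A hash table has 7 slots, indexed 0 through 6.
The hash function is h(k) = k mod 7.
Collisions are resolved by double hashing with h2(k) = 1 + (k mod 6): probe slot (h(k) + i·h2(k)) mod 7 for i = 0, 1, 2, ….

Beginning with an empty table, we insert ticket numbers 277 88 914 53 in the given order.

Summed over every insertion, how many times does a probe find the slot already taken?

277 hashes to 4; slot 4 is free → place at 4.
88 hashes to 4, h2=5; 4 taken → place at 2.
914 hashes to 4, h2=3; 4 taken → place at 0.
53 hashes to 4, h2=6; 4 taken → place at 3.
Table: [914, _, 88, 53, 277, _, _]

3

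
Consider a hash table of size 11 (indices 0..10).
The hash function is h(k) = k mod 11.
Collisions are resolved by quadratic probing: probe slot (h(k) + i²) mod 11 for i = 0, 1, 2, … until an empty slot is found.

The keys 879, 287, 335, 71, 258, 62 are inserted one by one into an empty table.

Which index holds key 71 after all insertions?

6

879 hashes to 10; slot 10 is free -> place at 10.
287 hashes to 1; slot 1 is free -> place at 1.
335 hashes to 5; slot 5 is free -> place at 5.
71 hashes to 5; 5 taken -> place at 6.
258 hashes to 5; 5,6 taken -> place at 9.
62 hashes to 7; slot 7 is free -> place at 7.
Table: [_, 287, _, _, _, 335, 71, 62, _, 258, 879]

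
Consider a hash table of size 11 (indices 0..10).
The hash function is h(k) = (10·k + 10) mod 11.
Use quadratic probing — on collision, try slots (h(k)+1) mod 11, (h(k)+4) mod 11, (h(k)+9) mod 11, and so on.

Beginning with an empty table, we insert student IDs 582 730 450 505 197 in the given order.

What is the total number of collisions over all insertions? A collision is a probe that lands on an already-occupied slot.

6

582: h=0 → slot 0
730: h=6 → slot 6
450: h=0, probe 0,1 → slot 1
505: h=0, probe 0,1,4 → slot 4
197: h=0, probe 0,1,4,9 → slot 9
Table: [582, 450, -, -, 505, -, 730, -, -, 197, -]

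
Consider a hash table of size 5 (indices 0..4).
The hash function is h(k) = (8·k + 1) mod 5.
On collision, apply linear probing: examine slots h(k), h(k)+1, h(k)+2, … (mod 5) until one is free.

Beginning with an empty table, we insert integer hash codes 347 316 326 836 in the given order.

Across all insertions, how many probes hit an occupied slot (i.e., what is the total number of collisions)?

3

347: h=2 => slot 2
316: h=4 => slot 4
326: h=4, probe 4,0 => slot 0
836: h=4, probe 4,0,1 => slot 1
Table: [326, 836, 347, ∅, 316]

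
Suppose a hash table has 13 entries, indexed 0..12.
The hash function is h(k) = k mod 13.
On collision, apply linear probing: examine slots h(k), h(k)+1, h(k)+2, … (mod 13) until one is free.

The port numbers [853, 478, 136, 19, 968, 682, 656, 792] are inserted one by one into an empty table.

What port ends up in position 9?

968

853: h=8 => slot 8
478: h=10 => slot 10
136: h=6 => slot 6
19: h=6, probe 6,7 => slot 7
968: h=6, probe 6,7,8,9 => slot 9
682: h=6, probe 6,7,8,9,10,11 => slot 11
656: h=6, probe 6,7,8,9,10,11,12 => slot 12
792: h=12, probe 12,0 => slot 0
Table: [792, ∅, ∅, ∅, ∅, ∅, 136, 19, 853, 968, 478, 682, 656]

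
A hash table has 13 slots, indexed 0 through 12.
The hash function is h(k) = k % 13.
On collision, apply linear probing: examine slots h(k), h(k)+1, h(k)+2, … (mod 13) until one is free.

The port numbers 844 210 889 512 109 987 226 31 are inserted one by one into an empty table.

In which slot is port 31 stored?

9

Insert 844: h=12, slot 12 empty => index 12.
Insert 210: h=2, slot 2 empty => index 2.
Insert 889: h=5, slot 5 empty => index 5.
Insert 512: h=5, slot 5 occupied => index 6.
Insert 109: h=5, slots 5,6 occupied => index 7.
Insert 987: h=12, slot 12 occupied => index 0.
Insert 226: h=5, slots 5,6,7 occupied => index 8.
Insert 31: h=5, slots 5,6,7,8 occupied => index 9.
Table: [987, -, 210, -, -, 889, 512, 109, 226, 31, -, -, 844]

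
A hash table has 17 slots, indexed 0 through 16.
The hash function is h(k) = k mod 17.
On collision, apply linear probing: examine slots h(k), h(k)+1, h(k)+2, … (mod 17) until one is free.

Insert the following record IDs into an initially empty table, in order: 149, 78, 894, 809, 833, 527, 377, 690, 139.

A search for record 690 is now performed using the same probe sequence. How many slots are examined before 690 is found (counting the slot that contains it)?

149 hashes to 13; slot 13 is free → place at 13.
78 hashes to 10; slot 10 is free → place at 10.
894 hashes to 10; 10 taken → place at 11.
809 hashes to 10; 10,11 taken → place at 12.
833 hashes to 0; slot 0 is free → place at 0.
527 hashes to 0; 0 taken → place at 1.
377 hashes to 3; slot 3 is free → place at 3.
690 hashes to 10; 10,11,12,13 taken → place at 14.
139 hashes to 3; 3 taken → place at 4.
Table: [833, 527, —, 377, 139, —, —, —, —, —, 78, 894, 809, 149, 690, —, —]
Lookup 690: h=10, probe 10,11,12,13,14 → found at 14.

5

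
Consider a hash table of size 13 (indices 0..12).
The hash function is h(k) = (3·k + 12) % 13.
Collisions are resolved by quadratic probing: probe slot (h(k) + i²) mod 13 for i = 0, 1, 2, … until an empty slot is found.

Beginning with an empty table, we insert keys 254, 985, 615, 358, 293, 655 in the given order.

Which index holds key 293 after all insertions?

10

254: h=7 → slot 7
985: h=3 → slot 3
615: h=11 → slot 11
358: h=7, probe 7,8 → slot 8
293: h=7, probe 7,8,11,3,10 → slot 10
655: h=1 → slot 1
Table: [_, 655, _, 985, _, _, _, 254, 358, _, 293, 615, _]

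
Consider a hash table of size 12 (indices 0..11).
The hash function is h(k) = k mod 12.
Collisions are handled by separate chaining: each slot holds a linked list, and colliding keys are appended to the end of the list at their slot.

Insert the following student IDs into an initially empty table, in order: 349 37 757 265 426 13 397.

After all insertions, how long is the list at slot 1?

6

349 -> bucket 1
37 -> bucket 1 (collision)
757 -> bucket 1 (collision)
265 -> bucket 1 (collision)
426 -> bucket 6
13 -> bucket 1 (collision)
397 -> bucket 1 (collision)
Final buckets:
0: _
1: 349 -> 37 -> 757 -> 265 -> 13 -> 397
2: _
3: _
4: _
5: _
6: 426
7: _
8: _
9: _
10: _
11: _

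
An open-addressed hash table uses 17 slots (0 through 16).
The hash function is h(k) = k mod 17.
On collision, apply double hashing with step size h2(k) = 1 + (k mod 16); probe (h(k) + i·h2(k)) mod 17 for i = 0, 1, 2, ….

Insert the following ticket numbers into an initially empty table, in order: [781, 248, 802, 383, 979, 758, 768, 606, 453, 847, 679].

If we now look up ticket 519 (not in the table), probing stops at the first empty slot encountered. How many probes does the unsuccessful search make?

3

781: h=16 → slot 16
248: h=10 → slot 10
802: h=3 → slot 3
383: h=9 → slot 9
979: h=10, h2=4, probe 10,14 → slot 14
758: h=10, h2=7, probe 10,0 → slot 0
768: h=3, h2=1, probe 3,4 → slot 4
606: h=11 → slot 11
453: h=11, h2=6, probe 11,0,6 → slot 6
847: h=14, h2=16, probe 14,13 → slot 13
679: h=16, h2=8, probe 16,7 → slot 7
Table: [758, _, _, 802, 768, _, 453, 679, _, 383, 248, 606, _, 847, 979, _, 781]
Lookup 519: h=9, h2=8, probe 9,0,8 → slot 8 empty, not found.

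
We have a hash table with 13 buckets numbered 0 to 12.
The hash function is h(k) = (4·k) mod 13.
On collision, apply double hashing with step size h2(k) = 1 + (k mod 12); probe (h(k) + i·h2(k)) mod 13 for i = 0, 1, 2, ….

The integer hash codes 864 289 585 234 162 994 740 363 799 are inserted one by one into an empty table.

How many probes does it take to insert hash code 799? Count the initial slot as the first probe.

864: h=11 => slot 11
289: h=12 => slot 12
585: h=0 => slot 0
234: h=0, h2=7, probe 0,7 => slot 7
162: h=11, h2=7, probe 11,5 => slot 5
994: h=11, h2=11, probe 11,9 => slot 9
740: h=9, h2=9, probe 9,5,1 => slot 1
363: h=9, h2=4, probe 9,0,4 => slot 4
799: h=11, h2=8, probe 11,6 => slot 6
Table: [585, 740, ., ., 363, 162, 799, 234, ., 994, ., 864, 289]

2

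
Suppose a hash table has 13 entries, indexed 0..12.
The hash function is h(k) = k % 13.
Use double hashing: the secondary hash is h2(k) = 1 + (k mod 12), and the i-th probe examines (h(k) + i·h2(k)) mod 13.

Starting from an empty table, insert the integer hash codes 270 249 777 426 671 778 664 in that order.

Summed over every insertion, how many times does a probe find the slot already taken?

2

270 hashes to 10; slot 10 is free => place at 10.
249 hashes to 2; slot 2 is free => place at 2.
777 hashes to 10, h2=10; 10 taken => place at 7.
426 hashes to 10, h2=7; 10 taken => place at 4.
671 hashes to 8; slot 8 is free => place at 8.
778 hashes to 11; slot 11 is free => place at 11.
664 hashes to 1; slot 1 is free => place at 1.
Table: [-, 664, 249, -, 426, -, -, 777, 671, -, 270, 778, -]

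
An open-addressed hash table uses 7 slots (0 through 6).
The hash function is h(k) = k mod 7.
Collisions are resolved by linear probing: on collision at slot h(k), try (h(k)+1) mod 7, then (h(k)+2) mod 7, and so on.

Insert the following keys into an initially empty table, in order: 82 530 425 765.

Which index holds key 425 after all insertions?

82 hashes to 5; slot 5 is free => place at 5.
530 hashes to 5; 5 taken => place at 6.
425 hashes to 5; 5,6 taken => place at 0.
765 hashes to 2; slot 2 is free => place at 2.
Table: [425, -, 765, -, -, 82, 530]

0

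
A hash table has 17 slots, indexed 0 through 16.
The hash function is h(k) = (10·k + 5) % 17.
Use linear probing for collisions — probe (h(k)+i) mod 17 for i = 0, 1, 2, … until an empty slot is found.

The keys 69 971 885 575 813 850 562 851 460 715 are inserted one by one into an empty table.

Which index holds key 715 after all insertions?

3

69 hashes to 15; slot 15 is free → place at 15.
971 hashes to 8; slot 8 is free → place at 8.
885 hashes to 15; 15 taken → place at 16.
575 hashes to 9; slot 9 is free → place at 9.
813 hashes to 9; 9 taken → place at 10.
850 hashes to 5; slot 5 is free → place at 5.
562 hashes to 15; 15,16 taken → place at 0.
851 hashes to 15; 15,16,0 taken → place at 1.
460 hashes to 15; 15,16,0,1 taken → place at 2.
715 hashes to 15; 15,16,0,1,2 taken → place at 3.
Table: [562, 851, 460, 715, —, 850, —, —, 971, 575, 813, —, —, —, —, 69, 885]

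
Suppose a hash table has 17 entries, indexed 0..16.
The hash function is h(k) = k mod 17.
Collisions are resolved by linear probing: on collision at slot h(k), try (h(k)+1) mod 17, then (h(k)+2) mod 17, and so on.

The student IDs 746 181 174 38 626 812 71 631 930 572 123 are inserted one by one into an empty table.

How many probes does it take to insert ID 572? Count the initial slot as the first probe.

6

746 hashes to 15; slot 15 is free → place at 15.
181 hashes to 11; slot 11 is free → place at 11.
174 hashes to 4; slot 4 is free → place at 4.
38 hashes to 4; 4 taken → place at 5.
626 hashes to 14; slot 14 is free → place at 14.
812 hashes to 13; slot 13 is free → place at 13.
71 hashes to 3; slot 3 is free → place at 3.
631 hashes to 2; slot 2 is free → place at 2.
930 hashes to 12; slot 12 is free → place at 12.
572 hashes to 11; 11,12,13,14,15 taken → place at 16.
123 hashes to 4; 4,5 taken → place at 6.
Table: [—, —, 631, 71, 174, 38, 123, —, —, —, —, 181, 930, 812, 626, 746, 572]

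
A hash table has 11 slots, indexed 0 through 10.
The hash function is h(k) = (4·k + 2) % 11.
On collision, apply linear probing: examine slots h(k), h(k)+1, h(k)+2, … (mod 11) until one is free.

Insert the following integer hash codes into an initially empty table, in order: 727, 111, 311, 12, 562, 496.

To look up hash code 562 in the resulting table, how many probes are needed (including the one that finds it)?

4

727 hashes to 6; slot 6 is free => place at 6.
111 hashes to 6; 6 taken => place at 7.
311 hashes to 3; slot 3 is free => place at 3.
12 hashes to 6; 6,7 taken => place at 8.
562 hashes to 6; 6,7,8 taken => place at 9.
496 hashes to 6; 6,7,8,9 taken => place at 10.
Table: [., ., ., 311, ., ., 727, 111, 12, 562, 496]
Lookup 562: h=6, probe 6,7,8,9 → found at 9.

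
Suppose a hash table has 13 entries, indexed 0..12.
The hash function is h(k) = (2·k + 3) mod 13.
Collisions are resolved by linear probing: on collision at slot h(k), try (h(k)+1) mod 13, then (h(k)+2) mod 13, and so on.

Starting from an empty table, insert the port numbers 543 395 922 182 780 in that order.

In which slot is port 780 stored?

543: h=10 → slot 10
395: h=0 → slot 0
922: h=1 → slot 1
182: h=3 → slot 3
780: h=3, probe 3,4 → slot 4
Table: [395, 922, _, 182, 780, _, _, _, _, _, 543, _, _]

4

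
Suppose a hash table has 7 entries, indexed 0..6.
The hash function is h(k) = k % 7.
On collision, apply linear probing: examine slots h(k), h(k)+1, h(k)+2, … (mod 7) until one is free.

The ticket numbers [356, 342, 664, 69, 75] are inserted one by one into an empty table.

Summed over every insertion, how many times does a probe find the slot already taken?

Insert 356: h=6, slot 6 empty → index 6.
Insert 342: h=6, slot 6 occupied → index 0.
Insert 664: h=6, slots 6,0 occupied → index 1.
Insert 69: h=6, slots 6,0,1 occupied → index 2.
Insert 75: h=5, slot 5 empty → index 5.
Table: [342, 664, 69, -, -, 75, 356]

6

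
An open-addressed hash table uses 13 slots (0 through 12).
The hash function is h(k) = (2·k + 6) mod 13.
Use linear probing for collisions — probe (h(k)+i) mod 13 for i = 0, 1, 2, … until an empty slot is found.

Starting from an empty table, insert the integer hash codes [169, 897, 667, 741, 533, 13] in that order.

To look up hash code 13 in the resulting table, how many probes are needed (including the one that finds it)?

169: h=6 → slot 6
897: h=6, probe 6,7 → slot 7
667: h=1 → slot 1
741: h=6, probe 6,7,8 → slot 8
533: h=6, probe 6,7,8,9 → slot 9
13: h=6, probe 6,7,8,9,10 → slot 10
Table: [—, 667, —, —, —, —, 169, 897, 741, 533, 13, —, —]
Lookup 13: h=6, probe 6,7,8,9,10 → found at 10.

5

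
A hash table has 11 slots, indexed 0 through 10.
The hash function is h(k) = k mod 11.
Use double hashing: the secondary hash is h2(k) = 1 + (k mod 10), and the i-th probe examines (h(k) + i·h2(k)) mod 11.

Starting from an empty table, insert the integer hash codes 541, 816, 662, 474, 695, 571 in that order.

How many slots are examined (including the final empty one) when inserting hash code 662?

541: h=2 => slot 2
816: h=2, h2=7, probe 2,9 => slot 9
662: h=2, h2=3, probe 2,5 => slot 5
474: h=1 => slot 1
695: h=2, h2=6, probe 2,8 => slot 8
571: h=10 => slot 10
Table: [., 474, 541, ., ., 662, ., ., 695, 816, 571]

2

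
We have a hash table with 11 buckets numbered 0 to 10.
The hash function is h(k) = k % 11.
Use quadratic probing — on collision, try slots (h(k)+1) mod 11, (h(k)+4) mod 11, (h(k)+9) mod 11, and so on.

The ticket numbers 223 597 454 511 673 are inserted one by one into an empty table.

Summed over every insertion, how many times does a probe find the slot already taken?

3

Insert 223: h=3, slot 3 empty -> index 3.
Insert 597: h=3, slot 3 occupied -> index 4.
Insert 454: h=3, slots 3,4 occupied -> index 7.
Insert 511: h=5, slot 5 empty -> index 5.
Insert 673: h=2, slot 2 empty -> index 2.
Table: [_, _, 673, 223, 597, 511, _, 454, _, _, _]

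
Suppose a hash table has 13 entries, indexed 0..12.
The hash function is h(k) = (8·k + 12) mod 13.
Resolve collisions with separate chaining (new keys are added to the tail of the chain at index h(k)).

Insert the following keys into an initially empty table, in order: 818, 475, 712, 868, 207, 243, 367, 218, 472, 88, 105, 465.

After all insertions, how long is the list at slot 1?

Insert 818: h=4, bucket 4 empty -> new chain.
Insert 475: h=3, bucket 3 empty -> new chain.
Insert 712: h=1, bucket 1 empty -> new chain.
Insert 868: h=1, bucket 1 nonempty -> append to chain.
Insert 207: h=4, bucket 4 nonempty -> append to chain.
Insert 243: h=6, bucket 6 empty -> new chain.
Insert 367: h=10, bucket 10 empty -> new chain.
Insert 218: h=1, bucket 1 nonempty -> append to chain.
Insert 472: h=5, bucket 5 empty -> new chain.
Insert 88: h=1, bucket 1 nonempty -> append to chain.
Insert 105: h=7, bucket 7 empty -> new chain.
Insert 465: h=1, bucket 1 nonempty -> append to chain.
Final buckets:
0: —
1: 712 -> 868 -> 218 -> 88 -> 465
2: —
3: 475
4: 818 -> 207
5: 472
6: 243
7: 105
8: —
9: —
10: 367
11: —
12: —

5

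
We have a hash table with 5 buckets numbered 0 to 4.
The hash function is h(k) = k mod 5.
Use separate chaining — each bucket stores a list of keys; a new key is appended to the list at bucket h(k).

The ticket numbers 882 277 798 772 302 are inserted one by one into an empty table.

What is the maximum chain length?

4

Insert 882: h=2, bucket 2 empty -> new chain.
Insert 277: h=2, bucket 2 nonempty -> append to chain.
Insert 798: h=3, bucket 3 empty -> new chain.
Insert 772: h=2, bucket 2 nonempty -> append to chain.
Insert 302: h=2, bucket 2 nonempty -> append to chain.
Final buckets:
0: —
1: —
2: 882 -> 277 -> 772 -> 302
3: 798
4: —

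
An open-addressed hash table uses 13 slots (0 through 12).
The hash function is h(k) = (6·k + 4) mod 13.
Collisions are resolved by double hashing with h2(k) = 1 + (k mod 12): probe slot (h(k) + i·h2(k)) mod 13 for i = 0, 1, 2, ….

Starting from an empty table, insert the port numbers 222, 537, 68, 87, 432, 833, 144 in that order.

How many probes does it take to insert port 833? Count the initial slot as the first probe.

222: h=10 -> slot 10
537: h=2 -> slot 2
68: h=9 -> slot 9
87: h=6 -> slot 6
432: h=9, h2=1, probe 9,10,11 -> slot 11
833: h=10, h2=6, probe 10,3 -> slot 3
144: h=10, h2=1, probe 10,11,12 -> slot 12
Table: [—, —, 537, 833, —, —, 87, —, —, 68, 222, 432, 144]

2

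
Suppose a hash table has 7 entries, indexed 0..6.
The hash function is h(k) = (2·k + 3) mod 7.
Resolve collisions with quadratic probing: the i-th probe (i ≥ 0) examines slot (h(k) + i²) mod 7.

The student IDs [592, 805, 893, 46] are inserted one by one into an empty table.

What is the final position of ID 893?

Insert 592: h=4, slot 4 empty -> index 4.
Insert 805: h=3, slot 3 empty -> index 3.
Insert 893: h=4, slot 4 occupied -> index 5.
Insert 46: h=4, slots 4,5 occupied -> index 1.
Table: [., 46, ., 805, 592, 893, .]

5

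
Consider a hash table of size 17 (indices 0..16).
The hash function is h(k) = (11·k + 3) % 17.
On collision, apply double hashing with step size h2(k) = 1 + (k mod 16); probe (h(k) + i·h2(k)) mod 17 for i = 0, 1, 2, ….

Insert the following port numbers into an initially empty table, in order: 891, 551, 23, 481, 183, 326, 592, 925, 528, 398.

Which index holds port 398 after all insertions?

8

891 hashes to 12; slot 12 is free -> place at 12.
551 hashes to 12, h2=8; 12 taken -> place at 3.
23 hashes to 1; slot 1 is free -> place at 1.
481 hashes to 7; slot 7 is free -> place at 7.
183 hashes to 10; slot 10 is free -> place at 10.
326 hashes to 2; slot 2 is free -> place at 2.
592 hashes to 4; slot 4 is free -> place at 4.
925 hashes to 12, h2=14; 12 taken -> place at 9.
528 hashes to 14; slot 14 is free -> place at 14.
398 hashes to 12, h2=15; 12,10 taken -> place at 8.
Table: [., 23, 326, 551, 592, ., ., 481, 398, 925, 183, ., 891, ., 528, ., .]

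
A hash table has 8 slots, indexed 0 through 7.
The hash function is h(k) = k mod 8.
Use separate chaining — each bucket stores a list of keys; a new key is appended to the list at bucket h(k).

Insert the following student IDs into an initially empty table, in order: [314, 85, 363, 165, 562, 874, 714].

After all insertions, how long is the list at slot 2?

4

314 -> bucket 2
85 -> bucket 5
363 -> bucket 3
165 -> bucket 5 (collision)
562 -> bucket 2 (collision)
874 -> bucket 2 (collision)
714 -> bucket 2 (collision)
Final buckets:
0: _
1: _
2: 314 -> 562 -> 874 -> 714
3: 363
4: _
5: 85 -> 165
6: _
7: _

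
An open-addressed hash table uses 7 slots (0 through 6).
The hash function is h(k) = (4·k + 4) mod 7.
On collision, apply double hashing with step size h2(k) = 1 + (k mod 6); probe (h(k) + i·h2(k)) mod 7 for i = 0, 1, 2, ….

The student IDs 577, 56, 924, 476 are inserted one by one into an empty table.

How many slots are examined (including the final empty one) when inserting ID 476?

Insert 577: h=2, slot 2 empty => index 2.
Insert 56: h=4, slot 4 empty => index 4.
Insert 924: h=4, h2=1, slot 4 occupied => index 5.
Insert 476: h=4, h2=3, slot 4 occupied => index 0.
Table: [476, _, 577, _, 56, 924, _]

2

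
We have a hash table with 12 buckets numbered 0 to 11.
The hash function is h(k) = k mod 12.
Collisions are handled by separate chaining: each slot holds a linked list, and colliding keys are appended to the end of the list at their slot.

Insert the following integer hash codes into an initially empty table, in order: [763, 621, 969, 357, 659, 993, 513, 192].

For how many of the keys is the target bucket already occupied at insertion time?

763 → bucket 7
621 → bucket 9
969 → bucket 9 (collision)
357 → bucket 9 (collision)
659 → bucket 11
993 → bucket 9 (collision)
513 → bucket 9 (collision)
192 → bucket 0
Final buckets:
0: 192
1: _
2: _
3: _
4: _
5: _
6: _
7: 763
8: _
9: 621 -> 969 -> 357 -> 993 -> 513
10: _
11: 659

4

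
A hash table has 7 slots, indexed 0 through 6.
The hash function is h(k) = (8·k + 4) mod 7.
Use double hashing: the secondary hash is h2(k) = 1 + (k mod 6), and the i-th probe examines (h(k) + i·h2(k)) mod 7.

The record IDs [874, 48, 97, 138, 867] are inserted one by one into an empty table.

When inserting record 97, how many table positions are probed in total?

2

874 hashes to 3; slot 3 is free => place at 3.
48 hashes to 3, h2=1; 3 taken => place at 4.
97 hashes to 3, h2=2; 3 taken => place at 5.
138 hashes to 2; slot 2 is free => place at 2.
867 hashes to 3, h2=4; 3 taken => place at 0.
Table: [867, -, 138, 874, 48, 97, -]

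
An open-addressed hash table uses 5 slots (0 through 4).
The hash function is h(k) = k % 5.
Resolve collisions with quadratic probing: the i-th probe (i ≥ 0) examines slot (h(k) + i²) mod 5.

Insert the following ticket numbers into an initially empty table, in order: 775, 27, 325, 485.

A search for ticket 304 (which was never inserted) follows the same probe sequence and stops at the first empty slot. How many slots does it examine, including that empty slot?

3

Insert 775: h=0, slot 0 empty => index 0.
Insert 27: h=2, slot 2 empty => index 2.
Insert 325: h=0, slot 0 occupied => index 1.
Insert 485: h=0, slots 0,1 occupied => index 4.
Table: [775, 325, 27, ∅, 485]
Lookup 304: h=4, probe 4,0,3 → slot 3 empty, not found.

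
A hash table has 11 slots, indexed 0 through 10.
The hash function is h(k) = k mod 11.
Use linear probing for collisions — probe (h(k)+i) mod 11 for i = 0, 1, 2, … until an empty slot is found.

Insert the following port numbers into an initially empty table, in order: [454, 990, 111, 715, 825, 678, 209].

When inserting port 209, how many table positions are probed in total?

454: h=3 => slot 3
990: h=0 => slot 0
111: h=1 => slot 1
715: h=0, probe 0,1,2 => slot 2
825: h=0, probe 0,1,2,3,4 => slot 4
678: h=7 => slot 7
209: h=0, probe 0,1,2,3,4,5 => slot 5
Table: [990, 111, 715, 454, 825, 209, -, 678, -, -, -]

6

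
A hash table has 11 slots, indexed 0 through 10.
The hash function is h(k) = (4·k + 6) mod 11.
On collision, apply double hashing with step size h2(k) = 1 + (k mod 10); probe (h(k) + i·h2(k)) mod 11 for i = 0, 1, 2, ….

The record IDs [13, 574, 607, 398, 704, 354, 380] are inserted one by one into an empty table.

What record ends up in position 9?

Insert 13: h=3, slot 3 empty => index 3.
Insert 574: h=3, h2=5, slot 3 occupied => index 8.
Insert 607: h=3, h2=8, slot 3 occupied => index 0.
Insert 398: h=3, h2=9, slot 3 occupied => index 1.
Insert 704: h=6, slot 6 empty => index 6.
Insert 354: h=3, h2=5, slots 3,8 occupied => index 2.
Insert 380: h=8, h2=1, slot 8 occupied => index 9.
Table: [607, 398, 354, 13, —, —, 704, —, 574, 380, —]

380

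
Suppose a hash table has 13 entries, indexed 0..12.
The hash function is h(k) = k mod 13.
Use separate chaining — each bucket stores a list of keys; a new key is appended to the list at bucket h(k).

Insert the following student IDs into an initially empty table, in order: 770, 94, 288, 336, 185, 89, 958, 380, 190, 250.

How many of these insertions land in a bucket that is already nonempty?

5

770 → bucket 3
94 → bucket 3 (collision)
288 → bucket 2
336 → bucket 11
185 → bucket 3 (collision)
89 → bucket 11 (collision)
958 → bucket 9
380 → bucket 3 (collision)
190 → bucket 8
250 → bucket 3 (collision)
Final buckets:
0: .
1: .
2: 288
3: 770 -> 94 -> 185 -> 380 -> 250
4: .
5: .
6: .
7: .
8: 190
9: 958
10: .
11: 336 -> 89
12: .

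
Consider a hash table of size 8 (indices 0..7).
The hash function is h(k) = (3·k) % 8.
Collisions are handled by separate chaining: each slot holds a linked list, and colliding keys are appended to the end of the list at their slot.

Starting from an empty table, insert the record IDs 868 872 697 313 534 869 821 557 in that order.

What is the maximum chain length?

868 -> bucket 4
872 -> bucket 0
697 -> bucket 3
313 -> bucket 3 (collision)
534 -> bucket 2
869 -> bucket 7
821 -> bucket 7 (collision)
557 -> bucket 7 (collision)
Final buckets:
0: 872
1: -
2: 534
3: 697 -> 313
4: 868
5: -
6: -
7: 869 -> 821 -> 557

3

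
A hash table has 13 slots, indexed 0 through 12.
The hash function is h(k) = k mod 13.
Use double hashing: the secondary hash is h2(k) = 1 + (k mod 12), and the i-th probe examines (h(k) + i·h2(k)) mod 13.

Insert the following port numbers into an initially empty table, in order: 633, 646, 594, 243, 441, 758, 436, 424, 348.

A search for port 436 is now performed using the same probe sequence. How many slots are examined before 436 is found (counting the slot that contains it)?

5

633: h=9 -> slot 9
646: h=9, h2=11, probe 9,7 -> slot 7
594: h=9, h2=7, probe 9,3 -> slot 3
243: h=9, h2=4, probe 9,0 -> slot 0
441: h=12 -> slot 12
758: h=4 -> slot 4
436: h=7, h2=5, probe 7,12,4,9,1 -> slot 1
424: h=8 -> slot 8
348: h=10 -> slot 10
Table: [243, 436, ∅, 594, 758, ∅, ∅, 646, 424, 633, 348, ∅, 441]
Lookup 436: h=7, h2=5, probe 7,12,4,9,1 → found at 1.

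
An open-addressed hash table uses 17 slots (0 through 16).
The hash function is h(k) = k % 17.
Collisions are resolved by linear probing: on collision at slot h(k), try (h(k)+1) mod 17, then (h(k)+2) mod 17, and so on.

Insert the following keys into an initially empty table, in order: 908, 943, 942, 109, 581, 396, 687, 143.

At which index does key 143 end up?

908: h=7 → slot 7
943: h=8 → slot 8
942: h=7, probe 7,8,9 → slot 9
109: h=7, probe 7,8,9,10 → slot 10
581: h=3 → slot 3
396: h=5 → slot 5
687: h=7, probe 7,8,9,10,11 → slot 11
143: h=7, probe 7,8,9,10,11,12 → slot 12
Table: [-, -, -, 581, -, 396, -, 908, 943, 942, 109, 687, 143, -, -, -, -]

12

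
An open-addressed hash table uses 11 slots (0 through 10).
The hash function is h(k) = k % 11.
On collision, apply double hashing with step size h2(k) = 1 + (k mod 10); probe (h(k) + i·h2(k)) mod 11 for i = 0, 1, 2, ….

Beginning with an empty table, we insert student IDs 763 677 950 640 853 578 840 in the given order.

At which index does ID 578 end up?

Insert 763: h=4, slot 4 empty → index 4.
Insert 677: h=6, slot 6 empty → index 6.
Insert 950: h=4, h2=1, slot 4 occupied → index 5.
Insert 640: h=2, slot 2 empty → index 2.
Insert 853: h=6, h2=4, slot 6 occupied → index 10.
Insert 578: h=6, h2=9, slots 6,4,2 occupied → index 0.
Insert 840: h=4, h2=1, slots 4,5,6 occupied → index 7.
Table: [578, -, 640, -, 763, 950, 677, 840, -, -, 853]

0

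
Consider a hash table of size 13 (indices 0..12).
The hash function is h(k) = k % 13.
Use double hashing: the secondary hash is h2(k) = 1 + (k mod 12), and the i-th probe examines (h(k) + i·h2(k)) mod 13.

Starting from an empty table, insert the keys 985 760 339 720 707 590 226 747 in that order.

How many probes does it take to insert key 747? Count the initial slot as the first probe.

5

985 hashes to 10; slot 10 is free => place at 10.
760 hashes to 6; slot 6 is free => place at 6.
339 hashes to 1; slot 1 is free => place at 1.
720 hashes to 5; slot 5 is free => place at 5.
707 hashes to 5, h2=12; 5 taken => place at 4.
590 hashes to 5, h2=3; 5 taken => place at 8.
226 hashes to 5, h2=11; 5 taken => place at 3.
747 hashes to 6, h2=4; 6,10,1,5 taken => place at 9.
Table: [_, 339, _, 226, 707, 720, 760, _, 590, 747, 985, _, _]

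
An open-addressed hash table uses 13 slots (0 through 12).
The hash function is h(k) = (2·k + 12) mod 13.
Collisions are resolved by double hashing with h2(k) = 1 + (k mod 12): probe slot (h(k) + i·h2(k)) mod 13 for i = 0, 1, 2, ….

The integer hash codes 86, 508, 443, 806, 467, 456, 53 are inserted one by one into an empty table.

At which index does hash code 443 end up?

0

86: h=2 => slot 2
508: h=1 => slot 1
443: h=1, h2=12, probe 1,0 => slot 0
806: h=12 => slot 12
467: h=10 => slot 10
456: h=1, h2=1, probe 1,2,3 => slot 3
53: h=1, h2=6, probe 1,7 => slot 7
Table: [443, 508, 86, 456, -, -, -, 53, -, -, 467, -, 806]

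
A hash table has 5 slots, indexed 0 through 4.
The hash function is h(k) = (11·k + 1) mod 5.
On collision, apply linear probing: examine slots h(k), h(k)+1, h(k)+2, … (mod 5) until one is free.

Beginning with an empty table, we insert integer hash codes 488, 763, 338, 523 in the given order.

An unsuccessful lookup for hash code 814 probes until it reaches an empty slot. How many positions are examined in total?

4

488: h=4 → slot 4
763: h=4, probe 4,0 → slot 0
338: h=4, probe 4,0,1 → slot 1
523: h=4, probe 4,0,1,2 → slot 2
Table: [763, 338, 523, ∅, 488]
Lookup 814: h=0, probe 0,1,2,3 → slot 3 empty, not found.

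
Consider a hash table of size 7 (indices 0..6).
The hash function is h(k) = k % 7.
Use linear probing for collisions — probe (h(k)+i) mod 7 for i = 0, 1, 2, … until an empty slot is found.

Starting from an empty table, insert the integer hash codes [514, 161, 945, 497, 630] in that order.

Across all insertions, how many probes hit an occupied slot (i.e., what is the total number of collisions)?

Insert 514: h=3, slot 3 empty → index 3.
Insert 161: h=0, slot 0 empty → index 0.
Insert 945: h=0, slot 0 occupied → index 1.
Insert 497: h=0, slots 0,1 occupied → index 2.
Insert 630: h=0, slots 0,1,2,3 occupied → index 4.
Table: [161, 945, 497, 514, 630, —, —]

7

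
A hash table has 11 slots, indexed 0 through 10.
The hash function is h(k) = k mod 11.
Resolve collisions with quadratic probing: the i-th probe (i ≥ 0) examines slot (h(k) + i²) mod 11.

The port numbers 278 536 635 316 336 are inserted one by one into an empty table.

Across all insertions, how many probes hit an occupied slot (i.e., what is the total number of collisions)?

278 hashes to 3; slot 3 is free => place at 3.
536 hashes to 8; slot 8 is free => place at 8.
635 hashes to 8; 8 taken => place at 9.
316 hashes to 8; 8,9 taken => place at 1.
336 hashes to 6; slot 6 is free => place at 6.
Table: [—, 316, —, 278, —, —, 336, —, 536, 635, —]

3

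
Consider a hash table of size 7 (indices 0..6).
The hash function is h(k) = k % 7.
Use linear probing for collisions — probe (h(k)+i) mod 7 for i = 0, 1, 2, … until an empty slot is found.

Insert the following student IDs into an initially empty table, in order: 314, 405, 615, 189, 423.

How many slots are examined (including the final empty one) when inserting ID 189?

3

314: h=6 => slot 6
405: h=6, probe 6,0 => slot 0
615: h=6, probe 6,0,1 => slot 1
189: h=0, probe 0,1,2 => slot 2
423: h=3 => slot 3
Table: [405, 615, 189, 423, _, _, 314]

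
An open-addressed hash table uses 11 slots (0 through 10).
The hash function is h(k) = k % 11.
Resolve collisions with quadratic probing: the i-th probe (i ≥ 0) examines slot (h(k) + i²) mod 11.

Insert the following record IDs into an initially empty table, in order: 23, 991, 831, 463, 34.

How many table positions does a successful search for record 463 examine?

3

Insert 23: h=1, slot 1 empty -> index 1.
Insert 991: h=1, slot 1 occupied -> index 2.
Insert 831: h=6, slot 6 empty -> index 6.
Insert 463: h=1, slots 1,2 occupied -> index 5.
Insert 34: h=1, slots 1,2,5 occupied -> index 10.
Table: [-, 23, 991, -, -, 463, 831, -, -, -, 34]
Lookup 463: h=1, probe 1,2,5 → found at 5.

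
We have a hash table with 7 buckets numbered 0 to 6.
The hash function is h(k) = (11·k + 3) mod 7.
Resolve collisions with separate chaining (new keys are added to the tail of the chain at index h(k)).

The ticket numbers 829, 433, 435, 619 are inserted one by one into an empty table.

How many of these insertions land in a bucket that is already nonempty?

1

Insert 829: h=1, bucket 1 empty → new chain.
Insert 433: h=6, bucket 6 empty → new chain.
Insert 435: h=0, bucket 0 empty → new chain.
Insert 619: h=1, bucket 1 nonempty → append to chain.
Final buckets:
0: 435
1: 829 -> 619
2: —
3: —
4: —
5: —
6: 433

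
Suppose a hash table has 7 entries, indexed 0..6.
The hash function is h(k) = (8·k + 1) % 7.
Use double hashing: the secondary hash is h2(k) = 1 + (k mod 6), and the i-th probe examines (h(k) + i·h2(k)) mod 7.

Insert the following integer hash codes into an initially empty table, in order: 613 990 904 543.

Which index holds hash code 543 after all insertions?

613: h=5 → slot 5
990: h=4 → slot 4
904: h=2 → slot 2
543: h=5, h2=4, probe 5,2,6 → slot 6
Table: [-, -, 904, -, 990, 613, 543]

6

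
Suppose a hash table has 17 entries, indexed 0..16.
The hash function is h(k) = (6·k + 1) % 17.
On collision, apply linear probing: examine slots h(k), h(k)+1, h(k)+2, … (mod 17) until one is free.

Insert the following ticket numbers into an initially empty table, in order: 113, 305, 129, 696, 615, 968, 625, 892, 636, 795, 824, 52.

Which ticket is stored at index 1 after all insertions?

113: h=16 -> slot 16
305: h=12 -> slot 12
129: h=10 -> slot 10
696: h=12, probe 12,13 -> slot 13
615: h=2 -> slot 2
968: h=12, probe 12,13,14 -> slot 14
625: h=11 -> slot 11
892: h=15 -> slot 15
636: h=9 -> slot 9
795: h=11, probe 11,12,13,14,15,16,0 -> slot 0
824: h=15, probe 15,16,0,1 -> slot 1
52: h=7 -> slot 7
Table: [795, 824, 615, ∅, ∅, ∅, ∅, 52, ∅, 636, 129, 625, 305, 696, 968, 892, 113]

824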